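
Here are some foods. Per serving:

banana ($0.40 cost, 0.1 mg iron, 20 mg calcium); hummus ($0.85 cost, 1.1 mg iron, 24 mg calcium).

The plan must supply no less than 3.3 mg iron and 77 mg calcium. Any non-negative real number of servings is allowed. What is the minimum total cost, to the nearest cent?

$2.64

An LP optimum is at a vertex; with two nutrient constraints at most two foods are used. Check each candidate.
banana only: max(3.3/0.1, 77/20) = 33 servings → $13.20.
hummus only: max(3.3/1.1, 77/24) = 3.208 servings → $2.73.
banana + hummus with both tight: 0.2806 servings and 2.974 servings → $2.64.
The minimum over all feasible corners is $2.64.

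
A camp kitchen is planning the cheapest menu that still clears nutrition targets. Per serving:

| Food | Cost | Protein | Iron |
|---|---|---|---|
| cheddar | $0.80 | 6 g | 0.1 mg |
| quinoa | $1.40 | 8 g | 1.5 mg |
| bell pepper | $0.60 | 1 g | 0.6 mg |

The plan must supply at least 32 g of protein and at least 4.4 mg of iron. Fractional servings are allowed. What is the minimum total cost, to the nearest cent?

$5.21

The cheapest plan sits at a corner of the feasible region — with two constraints it uses at most two foods.
cheddar only: max(32/6, 4.4/0.1) = 44 servings → $35.20.
quinoa only: max(32/8, 4.4/1.5) = 4 servings → $5.60.
bell pepper only: max(32/1, 4.4/0.6) = 32 servings → $19.20.
cheddar + quinoa with both tight: 1.561 servings and 2.829 servings → $5.21.
cheddar + bell pepper with both tight: 4.229 servings and 6.629 servings → $7.36.
quinoa + bell pepper: intersection lies outside the first quadrant.
Cheapest feasible corner: $5.21.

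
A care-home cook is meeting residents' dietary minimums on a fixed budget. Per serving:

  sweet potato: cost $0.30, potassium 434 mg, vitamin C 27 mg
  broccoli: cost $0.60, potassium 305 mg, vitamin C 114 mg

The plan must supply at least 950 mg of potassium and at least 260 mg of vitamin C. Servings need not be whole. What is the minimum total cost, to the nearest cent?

$1.48

At the optimum either one food covers both requirements or two foods hit both targets exactly; no other combination can be cheaper.
sweet potato only: max(950/434, 260/27) = 9.63 servings → $2.89.
broccoli only: max(950/305, 260/114) = 3.115 servings → $1.87.
sweet potato + broccoli with both tight: 0.7032 servings and 2.114 servings → $1.48.
The minimum over all feasible corners is $1.48.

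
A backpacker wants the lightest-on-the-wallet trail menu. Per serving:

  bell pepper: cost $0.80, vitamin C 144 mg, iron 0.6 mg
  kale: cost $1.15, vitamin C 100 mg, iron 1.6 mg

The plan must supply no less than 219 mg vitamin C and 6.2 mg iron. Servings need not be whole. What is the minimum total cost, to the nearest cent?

$4.46

Compare the cost at each extreme point of the feasible region.
bell pepper only: max(219/144, 6.2/0.6) = 10.33 servings → $8.27.
kale only: max(219/100, 6.2/1.6) = 3.875 servings → $4.46.
bell pepper + kale: the both-tight solution has a negative serving — not a feasible corner.
Cheapest feasible corner: $4.46.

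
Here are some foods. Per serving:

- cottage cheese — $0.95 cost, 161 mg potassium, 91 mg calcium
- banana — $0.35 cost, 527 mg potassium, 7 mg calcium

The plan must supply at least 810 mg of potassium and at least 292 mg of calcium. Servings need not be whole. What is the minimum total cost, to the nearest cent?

A basic optimal solution has at most two foods positive. Try each food alone and each pair with both targets met exactly.
cottage cheese only: max(810/161, 292/91) = 5.031 servings → $4.78.
banana only: max(810/527, 292/7) = 41.71 servings → $14.60.
cottage cheese + banana with both tight: 3.165 servings and 0.5701 servings → $3.21.
So the least-cost plan costs $3.21.

$3.21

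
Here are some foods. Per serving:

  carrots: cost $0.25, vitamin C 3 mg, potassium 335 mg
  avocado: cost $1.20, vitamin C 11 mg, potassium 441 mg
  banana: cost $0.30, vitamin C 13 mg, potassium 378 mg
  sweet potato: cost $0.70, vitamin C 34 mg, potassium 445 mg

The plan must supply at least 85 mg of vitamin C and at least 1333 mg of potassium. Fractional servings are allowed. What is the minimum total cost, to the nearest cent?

carrots only: max(85/3, 1333/335) = 28.33 servings → $7.08.
avocado only: max(85/11, 1333/441) = 7.727 servings → $9.27.
banana only: max(85/13, 1333/378) = 6.538 servings → $1.96.
sweet potato only: max(85/34, 1333/445) = 2.996 servings → $2.10.
carrots + avocado with both targets exact would need a negative amount; discard.
carrots + banana with both targets exact would need a negative amount; discard.
carrots + sweet potato with both tight: 0.7456 servings and 2.434 servings → $1.89.
avocado + banana: the both-tight solution has a negative serving — not a feasible corner.
avocado + sweet potato with both tight: 0.7424 servings and 2.26 servings → $2.47.
banana + sweet potato with both tight: 1.061 servings and 2.094 servings → $1.78.
The minimum over all feasible corners is $1.78.

$1.78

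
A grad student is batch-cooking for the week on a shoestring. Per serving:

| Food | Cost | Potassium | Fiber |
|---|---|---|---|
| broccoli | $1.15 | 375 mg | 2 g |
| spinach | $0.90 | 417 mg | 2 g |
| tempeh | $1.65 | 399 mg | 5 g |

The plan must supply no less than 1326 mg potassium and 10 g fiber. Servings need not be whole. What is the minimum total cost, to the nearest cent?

This is a tiny linear program; its minimum lies at a vertex of the feasible set. List the vertices and price them.
broccoli only: max(1326/375, 10/2) = 5 servings → $5.75.
spinach only: max(1326/417, 10/2) = 5 servings → $4.50.
tempeh only: max(1326/399, 10/5) = 3.323 servings → $5.48.
broccoli + spinach: the both-tight solution has a negative serving — not a feasible corner.
broccoli + tempeh with both tight: 2.451 servings and 1.019 servings → $4.50.
spinach + tempeh with both tight: 2.051 servings and 1.179 servings → $3.79.
So the least-cost plan costs $3.79.

$3.79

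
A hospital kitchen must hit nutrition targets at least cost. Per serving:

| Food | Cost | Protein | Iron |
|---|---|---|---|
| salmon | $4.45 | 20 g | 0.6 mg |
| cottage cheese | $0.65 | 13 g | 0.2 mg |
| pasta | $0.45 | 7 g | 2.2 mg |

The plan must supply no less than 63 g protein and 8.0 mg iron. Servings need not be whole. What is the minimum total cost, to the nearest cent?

$3.49

Check every corner: each single food scaled to meet both minima, and each pair solved so both constraints bind.
salmon only: max(63/20, 8.0/0.6) = 13.33 servings → $59.33.
cottage cheese only: max(63/13, 8.0/0.2) = 40 servings → $26.00.
pasta only: max(63/7, 8.0/2.2) = 9 servings → $4.05.
salmon + cottage cheese with both targets exact would need a negative amount; discard.
salmon + pasta with both tight: 2.075 servings and 3.07 servings → $10.62.
cottage cheese + pasta with both tight: 3.037 servings and 3.36 servings → $3.49.
Cheapest feasible corner: $3.49.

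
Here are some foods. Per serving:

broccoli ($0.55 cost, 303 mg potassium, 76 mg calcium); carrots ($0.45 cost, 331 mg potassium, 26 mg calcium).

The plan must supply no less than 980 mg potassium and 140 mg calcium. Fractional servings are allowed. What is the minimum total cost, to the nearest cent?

broccoli only: max(980/303, 140/76) = 3.234 servings → $1.78.
carrots only: max(980/331, 140/26) = 5.385 servings → $2.42.
broccoli + carrots with both tight: 1.207 servings and 1.856 servings → $1.50.
Cheapest feasible corner: $1.50.

$1.50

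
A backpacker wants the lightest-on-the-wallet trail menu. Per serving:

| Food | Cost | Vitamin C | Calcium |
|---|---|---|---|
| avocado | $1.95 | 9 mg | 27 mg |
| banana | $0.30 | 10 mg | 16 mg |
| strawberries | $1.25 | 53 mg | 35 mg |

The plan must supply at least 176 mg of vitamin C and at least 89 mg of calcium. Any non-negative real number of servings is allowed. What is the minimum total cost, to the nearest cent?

$4.15

The cheapest plan sits at a corner of the feasible region — with two constraints it uses at most two foods.
avocado only: max(176/9, 89/27) = 19.56 servings → $38.13.
banana only: max(176/10, 89/16) = 17.6 servings → $5.28.
strawberries only: max(176/53, 89/35) = 3.321 servings → $4.15.
avocado + banana: the both-tight solution has a negative serving — not a feasible corner.
avocado + strawberries with both targets exact would need a negative amount; discard.
banana + strawberries: intersection lies outside the first quadrant.
So the least-cost plan costs $4.15.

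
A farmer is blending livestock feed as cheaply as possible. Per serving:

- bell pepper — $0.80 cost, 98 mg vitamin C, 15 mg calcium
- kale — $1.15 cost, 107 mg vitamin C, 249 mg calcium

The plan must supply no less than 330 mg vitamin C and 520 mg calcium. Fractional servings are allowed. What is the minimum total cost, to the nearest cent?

$3.25

At the optimum either one food covers both requirements or two foods hit both targets exactly; no other combination can be cheaper.
bell pepper only: max(330/98, 520/15) = 34.67 servings → $27.73.
kale only: max(330/107, 520/249) = 3.084 servings → $3.55.
bell pepper + kale with both tight: 1.164 servings and 2.018 servings → $3.25.
So the least-cost plan costs $3.25.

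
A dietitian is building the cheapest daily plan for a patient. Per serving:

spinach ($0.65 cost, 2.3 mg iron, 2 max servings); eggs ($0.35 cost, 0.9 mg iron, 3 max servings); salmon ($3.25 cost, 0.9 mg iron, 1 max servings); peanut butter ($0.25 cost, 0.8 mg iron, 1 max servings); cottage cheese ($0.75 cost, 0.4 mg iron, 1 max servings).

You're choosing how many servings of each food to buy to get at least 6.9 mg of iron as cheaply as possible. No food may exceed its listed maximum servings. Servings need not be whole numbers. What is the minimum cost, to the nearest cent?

Cost per mg of iron: spinach $0.2826, peanut butter $0.3125, eggs $0.3889, cottage cheese $1.8750, salmon $3.6111.
Take 2 servings of spinach: +4.6 mg iron for $1.30 (total $1.30, still need 2.3 mg).
Take 1 serving of peanut butter: +0.8 mg iron for $0.25 (total $1.55, still need 1.5 mg).
Take 1.667 servings of eggs: +1.5 mg iron for $0.58 (total $2.13, still need 0.0 mg).
Filling from the cheapest source first is optimal under one linear minimum: $2.13.

$2.13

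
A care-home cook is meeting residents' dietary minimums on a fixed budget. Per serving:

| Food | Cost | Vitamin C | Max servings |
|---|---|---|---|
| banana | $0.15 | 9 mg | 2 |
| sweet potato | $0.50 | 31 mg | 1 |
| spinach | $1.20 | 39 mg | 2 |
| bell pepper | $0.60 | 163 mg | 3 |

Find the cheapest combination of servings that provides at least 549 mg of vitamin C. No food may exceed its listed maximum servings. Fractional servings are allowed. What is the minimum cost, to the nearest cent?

$2.94

Cost per mg of vitamin C: bell pepper $0.0037, sweet potato $0.0161, banana $0.0167, spinach $0.0308.
Take 3 servings of bell pepper: +489.0 mg vitamin C for $1.80 (total $1.80, still need 60.0 mg).
Take 1 serving of sweet potato: +31.0 mg vitamin C for $0.50 (total $2.30, still need 29.0 mg).
Take 2 servings of banana: +18.0 mg vitamin C for $0.30 (total $2.60, still need 11.0 mg).
Take 0.2821 servings of spinach: +11.0 mg vitamin C for $0.34 (total $2.94, still need 0.0 mg).
Greedy by cheapest-per-mg is optimal for a single linear constraint, so the minimum cost is $2.94.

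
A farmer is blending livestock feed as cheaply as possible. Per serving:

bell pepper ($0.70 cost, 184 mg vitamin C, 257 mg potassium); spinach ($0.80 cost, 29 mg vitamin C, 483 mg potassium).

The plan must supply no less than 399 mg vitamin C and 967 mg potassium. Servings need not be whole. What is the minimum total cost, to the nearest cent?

The cheapest plan sits at a corner of the feasible region — with two constraints it uses at most two foods.
bell pepper only: max(399/184, 967/257) = 3.763 servings → $2.63.
spinach only: max(399/29, 967/483) = 13.76 servings → $11.01.
bell pepper + spinach with both tight: 2.023 servings and 0.9259 servings → $2.16.
Cheapest feasible corner: $2.16.

$2.16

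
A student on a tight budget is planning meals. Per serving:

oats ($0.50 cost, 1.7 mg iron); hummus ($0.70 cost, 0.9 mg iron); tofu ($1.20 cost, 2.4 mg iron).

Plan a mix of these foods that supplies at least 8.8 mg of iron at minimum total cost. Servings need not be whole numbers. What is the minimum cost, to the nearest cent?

Cost per mg of iron: oats $0.2941, tofu $0.5000, hummus $0.7778.
With no serving limits, use only oats: 8.8 mg / 1.7 mg = 5.176 servings × $0.50 = $2.59.

$2.59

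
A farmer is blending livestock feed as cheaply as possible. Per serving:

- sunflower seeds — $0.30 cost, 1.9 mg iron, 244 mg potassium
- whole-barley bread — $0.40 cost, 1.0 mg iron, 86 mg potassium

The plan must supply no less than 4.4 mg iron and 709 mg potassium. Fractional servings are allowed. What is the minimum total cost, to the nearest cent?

A basic optimal solution has at most two foods positive. Try each food alone and each pair with both targets met exactly.
sunflower seeds only: max(4.4/1.9, 709/244) = 2.906 servings → $0.87.
whole-barley bread only: max(4.4/1.0, 709/86) = 8.244 servings → $3.30.
sunflower seeds + whole-barley bread: intersection lies outside the first quadrant.
So the least-cost plan costs $0.87.

$0.87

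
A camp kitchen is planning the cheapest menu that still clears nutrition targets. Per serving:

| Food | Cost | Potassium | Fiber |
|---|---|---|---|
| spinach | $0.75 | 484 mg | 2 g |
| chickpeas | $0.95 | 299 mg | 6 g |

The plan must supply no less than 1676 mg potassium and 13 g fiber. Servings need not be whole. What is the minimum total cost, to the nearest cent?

The cheapest plan sits at a corner of the feasible region — with two constraints it uses at most two foods.
spinach only: max(1676/484, 13/2) = 6.5 servings → $4.88.
chickpeas only: max(1676/299, 13/6) = 5.605 servings → $5.33.
spinach + chickpeas with both tight: 2.675 servings and 1.275 servings → $3.22.
So the least-cost plan costs $3.22.

$3.22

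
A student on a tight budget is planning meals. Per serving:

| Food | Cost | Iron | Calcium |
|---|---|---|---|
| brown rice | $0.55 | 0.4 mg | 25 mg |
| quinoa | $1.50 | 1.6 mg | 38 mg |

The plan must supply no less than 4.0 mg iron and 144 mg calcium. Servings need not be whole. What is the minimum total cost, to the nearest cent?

$4.30

Two binding constraints pin down two serving amounts, so the optimal mix uses at most two foods. The candidates are each food alone (scaled to the tighter of iron/calcium) and each pair with both constraints tight.
brown rice only: max(4.0/0.4, 144/25) = 10 servings → $5.50.
quinoa only: max(4.0/1.6, 144/38) = 3.789 servings → $5.68.
brown rice + quinoa with both tight: 3.161 servings and 1.71 servings → $4.30.
Cheapest feasible corner: $4.30.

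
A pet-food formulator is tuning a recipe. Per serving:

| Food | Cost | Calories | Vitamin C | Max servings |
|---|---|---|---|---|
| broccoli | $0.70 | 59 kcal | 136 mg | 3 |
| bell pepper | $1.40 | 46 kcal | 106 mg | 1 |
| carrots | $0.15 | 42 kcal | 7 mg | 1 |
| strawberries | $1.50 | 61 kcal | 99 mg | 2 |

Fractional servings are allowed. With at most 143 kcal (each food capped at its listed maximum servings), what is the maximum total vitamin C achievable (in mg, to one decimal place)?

Vitamin C per kcal: broccoli 2.305, bell pepper 2.304, strawberries 1.623, carrots 0.1667.
Take 2.424 servings of broccoli: uses 143 kcal, +329.6 mg vitamin C (running total 329.6 mg).
Greedy by best ratio exhausts the calories allowance optimally: 329.6 mg.

329.6 mg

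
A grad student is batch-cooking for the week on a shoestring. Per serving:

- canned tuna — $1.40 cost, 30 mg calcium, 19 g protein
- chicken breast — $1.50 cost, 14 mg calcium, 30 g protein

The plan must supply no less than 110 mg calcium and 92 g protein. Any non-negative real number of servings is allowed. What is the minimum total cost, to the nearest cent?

$6.03

canned tuna only: max(110/30, 92/19) = 4.842 servings → $6.78.
chicken breast only: max(110/14, 92/30) = 7.857 servings → $11.79.
canned tuna + chicken breast with both tight: 3.174 servings and 1.057 servings → $6.03.
Cheapest feasible corner: $6.03.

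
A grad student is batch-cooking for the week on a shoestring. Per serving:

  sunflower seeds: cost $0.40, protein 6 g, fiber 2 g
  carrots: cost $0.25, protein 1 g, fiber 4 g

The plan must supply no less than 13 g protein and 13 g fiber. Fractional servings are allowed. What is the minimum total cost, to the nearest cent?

$1.30

With two linear requirements the optimum uses one or two foods; enumerate the corners.
sunflower seeds only: max(13/6, 13/2) = 6.5 servings → $2.60.
carrots only: max(13/1, 13/4) = 13 servings → $3.25.
sunflower seeds + carrots with both tight: 1.773 servings and 2.364 servings → $1.30.
Cheapest feasible corner: $1.30.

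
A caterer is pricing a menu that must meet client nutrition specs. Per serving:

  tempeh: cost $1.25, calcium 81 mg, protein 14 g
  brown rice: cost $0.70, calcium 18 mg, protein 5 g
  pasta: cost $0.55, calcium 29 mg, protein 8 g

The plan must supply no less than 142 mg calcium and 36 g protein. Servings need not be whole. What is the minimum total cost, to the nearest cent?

Two binding constraints pin down two serving amounts, so the optimal mix uses at most two foods. The candidates are each food alone (scaled to the tighter of calcium/protein) and each pair with both constraints tight.
tempeh only: max(142/81, 36/14) = 2.571 servings → $3.21.
brown rice only: max(142/18, 36/5) = 7.889 servings → $5.52.
pasta only: max(142/29, 36/8) = 4.897 servings → $2.69.
tempeh + brown rice with both tight: 0.4052 servings and 6.065 servings → $4.75.
tempeh + pasta with both tight: 0.3802 servings and 3.835 servings → $2.58.
brown rice + pasta: intersection lies outside the first quadrant.
So the least-cost plan costs $2.58.

$2.58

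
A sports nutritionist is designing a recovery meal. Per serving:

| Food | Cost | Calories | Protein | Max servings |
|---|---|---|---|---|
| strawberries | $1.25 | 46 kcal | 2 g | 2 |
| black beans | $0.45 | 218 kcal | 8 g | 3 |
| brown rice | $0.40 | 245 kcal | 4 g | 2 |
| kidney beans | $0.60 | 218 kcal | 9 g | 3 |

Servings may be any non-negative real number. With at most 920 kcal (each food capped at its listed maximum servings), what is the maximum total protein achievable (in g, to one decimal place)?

37.4 g

Protein per kcal: strawberries 0.04348, kidney beans 0.04128, black beans 0.0367, brown rice 0.01633.
Take 2 servings of strawberries: uses 92 kcal, +4.0 g protein (running total 4.0 g).
Take 3 servings of kidney beans: uses 654 kcal, +27.0 g protein (running total 31.0 g).
Take 0.7982 servings of black beans: uses 174 kcal, +6.4 g protein (running total 37.4 g).
Greedy by best ratio exhausts the calories allowance optimally: 37.4 g.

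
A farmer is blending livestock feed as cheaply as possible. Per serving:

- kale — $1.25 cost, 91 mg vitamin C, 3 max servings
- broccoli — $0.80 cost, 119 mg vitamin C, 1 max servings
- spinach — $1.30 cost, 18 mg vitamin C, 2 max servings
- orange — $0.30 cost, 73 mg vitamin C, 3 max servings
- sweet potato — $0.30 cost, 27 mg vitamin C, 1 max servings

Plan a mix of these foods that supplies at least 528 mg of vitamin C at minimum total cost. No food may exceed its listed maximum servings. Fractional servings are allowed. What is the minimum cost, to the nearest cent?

$4.24

Cost per mg of vitamin C: orange $0.0041, broccoli $0.0067, sweet potato $0.0111, kale $0.0137, spinach $0.0722.
Take 3 servings of orange: +219.0 mg vitamin C for $0.90 (total $0.90, still need 309.0 mg).
Take 1 serving of broccoli: +119.0 mg vitamin C for $0.80 (total $1.70, still need 190.0 mg).
Take 1 serving of sweet potato: +27.0 mg vitamin C for $0.30 (total $2.00, still need 163.0 mg).
Take 1.791 servings of kale: +163.0 mg vitamin C for $2.24 (total $4.24, still need 0.0 mg).
Greedy by cheapest-per-mg is optimal for a single linear constraint, so the minimum cost is $4.24.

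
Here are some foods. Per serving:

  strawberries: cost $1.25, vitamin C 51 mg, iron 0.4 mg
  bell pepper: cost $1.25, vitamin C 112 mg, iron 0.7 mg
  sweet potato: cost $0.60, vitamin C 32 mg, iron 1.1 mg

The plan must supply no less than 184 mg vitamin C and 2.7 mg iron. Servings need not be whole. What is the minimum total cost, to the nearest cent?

At the optimum either one food covers both requirements or two foods hit both targets exactly; no other combination can be cheaper.
strawberries only: max(184/51, 2.7/0.4) = 6.75 servings → $8.44.
bell pepper only: max(184/112, 2.7/0.7) = 3.857 servings → $4.82.
sweet potato only: max(184/32, 2.7/1.1) = 5.75 servings → $3.45.
strawberries + bell pepper with both targets exact would need a negative amount; discard.
strawberries + sweet potato with both tight: 2.679 servings and 1.48 servings → $4.24.
bell pepper + sweet potato with both tight: 1.151 servings and 1.722 servings → $2.47.
So the least-cost plan costs $2.47.

$2.47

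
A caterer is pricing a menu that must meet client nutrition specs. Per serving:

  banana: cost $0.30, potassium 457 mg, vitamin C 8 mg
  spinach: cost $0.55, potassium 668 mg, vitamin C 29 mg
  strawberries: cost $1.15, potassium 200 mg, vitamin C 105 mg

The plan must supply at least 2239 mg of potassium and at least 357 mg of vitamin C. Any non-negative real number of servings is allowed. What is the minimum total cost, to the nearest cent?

$4.50

Two binding constraints pin down two serving amounts, so the optimal mix uses at most two foods. The candidates are each food alone (scaled to the tighter of potassium/vitamin C) and each pair with both constraints tight.
banana only: max(2239/457, 357/8) = 44.62 servings → $13.39.
spinach only: max(2239/668, 357/29) = 12.31 servings → $6.77.
strawberries only: max(2239/200, 357/105) = 11.2 servings → $12.87.
banana + spinach: the both-tight solution has a negative serving — not a feasible corner.
banana + strawberries with both tight: 3.529 servings and 3.131 servings → $4.66.
spinach + strawberries with both tight: 2.544 servings and 2.697 servings → $4.50.
Cheapest feasible corner: $4.50.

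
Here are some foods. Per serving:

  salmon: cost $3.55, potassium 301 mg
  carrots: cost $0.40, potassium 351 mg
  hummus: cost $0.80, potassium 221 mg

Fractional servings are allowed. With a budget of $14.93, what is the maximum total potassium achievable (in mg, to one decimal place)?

13101.1 mg

Potassium per dollar: carrots 877.5, hummus 276.2, salmon 84.79.
With no serving limits, spend the whole cost allowance on carrots: $14.93 / $0.40 × 351 mg = 13101.1 mg.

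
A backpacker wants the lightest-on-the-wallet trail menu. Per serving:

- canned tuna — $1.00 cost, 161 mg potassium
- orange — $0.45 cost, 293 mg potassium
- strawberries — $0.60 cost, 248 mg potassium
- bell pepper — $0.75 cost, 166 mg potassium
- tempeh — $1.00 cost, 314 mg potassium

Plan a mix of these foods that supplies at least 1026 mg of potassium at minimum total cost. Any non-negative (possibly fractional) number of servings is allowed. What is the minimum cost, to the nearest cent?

Cost per mg of potassium: orange $0.0015, strawberries $0.0024, tempeh $0.0032, bell pepper $0.0045, canned tuna $0.0062.
With no serving limits, use only orange: 1026 mg / 293 mg = 3.502 servings × $0.45 = $1.58.

$1.58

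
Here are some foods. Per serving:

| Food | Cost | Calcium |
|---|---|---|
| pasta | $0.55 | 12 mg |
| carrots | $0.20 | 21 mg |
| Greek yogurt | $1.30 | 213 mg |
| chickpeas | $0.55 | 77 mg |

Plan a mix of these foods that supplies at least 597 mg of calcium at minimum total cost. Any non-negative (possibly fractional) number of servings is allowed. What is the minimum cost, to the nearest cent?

Cost per mg of calcium: Greek yogurt $0.0061, chickpeas $0.0071, carrots $0.0095, pasta $0.0458.
With no serving limits, use only Greek yogurt: 597 mg / 213 mg = 2.803 servings × $1.30 = $3.64.

$3.64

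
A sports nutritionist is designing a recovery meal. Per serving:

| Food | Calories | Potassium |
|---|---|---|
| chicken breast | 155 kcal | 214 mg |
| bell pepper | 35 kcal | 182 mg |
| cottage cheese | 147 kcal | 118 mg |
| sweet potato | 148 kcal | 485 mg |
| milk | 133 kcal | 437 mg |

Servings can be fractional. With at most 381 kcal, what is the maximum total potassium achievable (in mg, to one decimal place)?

Potassium per kcal: bell pepper 5.2, milk 3.286, sweet potato 3.277, chicken breast 1.381, cottage cheese 0.8027.
With no serving limits, spend the whole calories allowance on bell pepper: 381 kcal / 35 kcal × 182 mg = 1981.2 mg.

1981.2 mg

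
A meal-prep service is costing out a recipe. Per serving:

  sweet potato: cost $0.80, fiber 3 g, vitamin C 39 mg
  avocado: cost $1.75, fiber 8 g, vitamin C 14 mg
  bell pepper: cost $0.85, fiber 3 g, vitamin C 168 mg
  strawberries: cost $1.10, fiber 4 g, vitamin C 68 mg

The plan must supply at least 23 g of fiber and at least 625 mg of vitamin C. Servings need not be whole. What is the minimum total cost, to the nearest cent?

An LP optimum is at a vertex; with two nutrient constraints at most two foods are used. Check each candidate.
sweet potato only: max(23/3, 625/39) = 16.03 servings → $12.82.
avocado only: max(23/8, 625/14) = 44.64 servings → $78.12.
bell pepper only: max(23/3, 625/168) = 7.667 servings → $6.52.
strawberries only: max(23/4, 625/68) = 9.191 servings → $10.11.
sweet potato + avocado: the both-tight solution has a negative serving — not a feasible corner.
sweet potato + bell pepper with both tight: 5.14 servings and 2.527 servings → $6.26.
sweet potato + strawberries: the both-tight solution has a negative serving — not a feasible corner.
avocado + bell pepper with both tight: 1.528 servings and 3.593 servings → $5.73.
avocado + strawberries: the both-tight solution has a negative serving — not a feasible corner.
bell pepper + strawberries with both tight: 2 servings and 4.25 servings → $6.38.
Cheapest feasible corner: $5.73.

$5.73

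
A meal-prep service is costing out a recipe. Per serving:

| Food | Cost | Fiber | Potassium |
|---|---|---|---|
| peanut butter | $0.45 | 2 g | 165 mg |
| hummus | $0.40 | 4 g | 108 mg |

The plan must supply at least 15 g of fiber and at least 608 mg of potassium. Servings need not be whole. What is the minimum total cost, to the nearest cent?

$1.96

peanut butter only: max(15/2, 608/165) = 7.5 servings → $3.38.
hummus only: max(15/4, 608/108) = 5.63 servings → $2.25.
peanut butter + hummus with both tight: 1.829 servings and 2.836 servings → $1.96.
Cheapest feasible corner: $1.96.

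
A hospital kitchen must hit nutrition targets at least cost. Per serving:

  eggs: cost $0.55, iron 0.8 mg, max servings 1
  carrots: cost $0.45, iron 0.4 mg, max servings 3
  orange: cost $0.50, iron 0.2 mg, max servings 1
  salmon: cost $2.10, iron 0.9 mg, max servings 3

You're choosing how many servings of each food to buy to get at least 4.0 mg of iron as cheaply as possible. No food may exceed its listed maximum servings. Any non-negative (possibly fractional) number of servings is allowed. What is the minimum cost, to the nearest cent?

Cost per mg of iron: eggs $0.6875, carrots $1.1250, salmon $2.3333, orange $2.5000.
Take 1 serving of eggs: +0.8 mg iron for $0.55 (total $0.55, still need 3.2 mg).
Take 3 servings of carrots: +1.2 mg iron for $1.35 (total $1.90, still need 2.0 mg).
Take 2.222 servings of salmon: +2.0 mg iron for $4.67 (total $6.57, still need 0.0 mg).
Filling from the cheapest source first is optimal under one linear minimum: $6.57.

$6.57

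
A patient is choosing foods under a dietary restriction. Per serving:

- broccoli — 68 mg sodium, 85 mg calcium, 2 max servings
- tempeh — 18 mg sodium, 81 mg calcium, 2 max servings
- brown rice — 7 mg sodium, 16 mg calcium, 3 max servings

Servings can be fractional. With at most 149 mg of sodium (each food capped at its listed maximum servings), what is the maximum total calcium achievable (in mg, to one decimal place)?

Calcium per mg sodium: tempeh 4.5, brown rice 2.286, broccoli 1.25.
Take 2 servings of tempeh: uses 36 mg sodium, +162.0 mg calcium (running total 162.0 mg).
Take 3 servings of brown rice: uses 21 mg sodium, +48.0 mg calcium (running total 210.0 mg).
Take 1.353 servings of broccoli: uses 92 mg sodium, +115.0 mg calcium (running total 325.0 mg).
Filling greedily by calcium-per-mg sodium is optimal for one linear limit, giving 325.0 mg.

325.0 mg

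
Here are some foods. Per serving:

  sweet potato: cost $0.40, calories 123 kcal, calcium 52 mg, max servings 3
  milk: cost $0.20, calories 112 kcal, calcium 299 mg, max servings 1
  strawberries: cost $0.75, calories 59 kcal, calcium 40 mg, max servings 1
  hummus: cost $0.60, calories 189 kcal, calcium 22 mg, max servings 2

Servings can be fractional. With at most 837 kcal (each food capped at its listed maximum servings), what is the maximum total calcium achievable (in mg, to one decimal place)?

Calcium per kcal: milk 2.67, strawberries 0.678, sweet potato 0.4228, hummus 0.1164.
Take 1 serving of milk: uses 112 kcal, +299.0 mg calcium (running total 299.0 mg).
Take 1 serving of strawberries: uses 59 kcal, +40.0 mg calcium (running total 339.0 mg).
Take 3 servings of sweet potato: uses 369 kcal, +156.0 mg calcium (running total 495.0 mg).
Take 1.571 servings of hummus: uses 297 kcal, +34.6 mg calcium (running total 529.6 mg).
Greedy by best ratio exhausts the calories allowance optimally: 529.6 mg.

529.6 mg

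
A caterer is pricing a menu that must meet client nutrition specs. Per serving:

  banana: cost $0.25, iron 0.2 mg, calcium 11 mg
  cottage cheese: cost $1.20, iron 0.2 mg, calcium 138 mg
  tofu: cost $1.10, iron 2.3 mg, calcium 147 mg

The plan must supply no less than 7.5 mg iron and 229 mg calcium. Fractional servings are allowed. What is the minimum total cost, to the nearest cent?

Minimising a linear cost over {iron ≥ 7.5, calcium ≥ 229, servings ≥ 0} — the optimum is at a vertex, using one or two foods.
banana only: max(7.5/0.2, 229/11) = 37.5 servings → $9.38.
cottage cheese only: max(7.5/0.2, 229/138) = 37.5 servings → $45.00.
tofu only: max(7.5/2.3, 229/147) = 3.261 servings → $3.59.
banana + cottage cheese with both targets exact would need a negative amount; discard.
banana + tofu: the both-tight solution has a negative serving — not a feasible corner.
cottage cheese + tofu: the both-tight solution has a negative serving — not a feasible corner.
The minimum over all feasible corners is $3.59.

$3.59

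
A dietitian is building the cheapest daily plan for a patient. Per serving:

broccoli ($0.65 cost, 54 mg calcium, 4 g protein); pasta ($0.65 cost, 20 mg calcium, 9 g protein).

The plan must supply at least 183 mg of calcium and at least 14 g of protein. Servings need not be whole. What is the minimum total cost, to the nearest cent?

$2.23

For a min-cost LP with two ≥-constraints, a basic feasible solution has at most two positive variables.
broccoli only: max(183/54, 14/4) = 3.5 servings → $2.27.
pasta only: max(183/20, 14/9) = 9.15 servings → $5.95.
broccoli + pasta with both tight: 3.367 servings and 0.05911 servings → $2.23.
Cheapest feasible corner: $2.23.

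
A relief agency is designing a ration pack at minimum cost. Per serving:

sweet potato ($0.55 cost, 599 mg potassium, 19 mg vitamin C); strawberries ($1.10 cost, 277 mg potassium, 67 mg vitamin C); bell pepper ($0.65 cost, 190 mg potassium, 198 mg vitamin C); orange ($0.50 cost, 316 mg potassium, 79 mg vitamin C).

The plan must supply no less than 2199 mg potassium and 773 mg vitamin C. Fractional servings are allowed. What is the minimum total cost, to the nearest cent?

$3.76

For a min-cost LP with two ≥-constraints, a basic feasible solution has at most two positive variables.
sweet potato only: max(2199/599, 773/19) = 40.68 servings → $22.38.
strawberries only: max(2199/277, 773/67) = 11.54 servings → $12.69.
bell pepper only: max(2199/190, 773/198) = 11.57 servings → $7.52.
orange only: max(2199/316, 773/79) = 9.785 servings → $4.89.
sweet potato + strawberries with both targets exact would need a negative amount; discard.
sweet potato + bell pepper with both tight: 2.509 servings and 3.663 servings → $3.76.
sweet potato + orange: the both-tight solution has a negative serving — not a feasible corner.
strawberries + bell pepper with both tight: 6.851 servings and 1.586 servings → $8.57.
strawberries + orange: intersection lies outside the first quadrant.
bell pepper + orange with both tight: 1.483 servings and 6.067 servings → $4.00.
The minimum over all feasible corners is $3.76.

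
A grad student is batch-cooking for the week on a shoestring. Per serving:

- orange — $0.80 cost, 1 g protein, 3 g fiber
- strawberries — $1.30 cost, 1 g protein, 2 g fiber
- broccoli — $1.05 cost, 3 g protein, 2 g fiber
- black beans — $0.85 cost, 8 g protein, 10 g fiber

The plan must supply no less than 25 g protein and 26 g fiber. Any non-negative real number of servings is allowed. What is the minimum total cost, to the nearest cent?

A basic optimal solution has at most two foods positive. Try each food alone and each pair with both targets met exactly.
orange only: max(25/1, 26/3) = 25 servings → $20.00.
strawberries only: max(25/1, 26/2) = 25 servings → $32.50.
broccoli only: max(25/3, 26/2) = 13 servings → $13.65.
black beans only: max(25/8, 26/10) = 3.125 servings → $2.66.
orange + strawberries: intersection lies outside the first quadrant.
orange + broccoli with both tight: 4 servings and 7 servings → $10.55.
orange + black beans: the both-tight solution has a negative serving — not a feasible corner.
strawberries + broccoli with both tight: 7 servings and 6 servings → $15.40.
strawberries + black beans with both targets exact would need a negative amount; discard.
broccoli + black beans with both tight: 3 servings and 2 servings → $4.85.
So the least-cost plan costs $2.66.

$2.66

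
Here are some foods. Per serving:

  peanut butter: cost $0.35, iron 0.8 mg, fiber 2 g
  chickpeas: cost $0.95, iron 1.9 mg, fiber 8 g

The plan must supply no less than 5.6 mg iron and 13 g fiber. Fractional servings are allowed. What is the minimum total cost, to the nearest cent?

$2.45

This is a tiny linear program; its minimum lies at a vertex of the feasible set. List the vertices and price them.
peanut butter only: max(5.6/0.8, 13/2) = 7 servings → $2.45.
chickpeas only: max(5.6/1.9, 13/8) = 2.947 servings → $2.80.
peanut butter + chickpeas: the both-tight solution has a negative serving — not a feasible corner.
Cheapest feasible corner: $2.45.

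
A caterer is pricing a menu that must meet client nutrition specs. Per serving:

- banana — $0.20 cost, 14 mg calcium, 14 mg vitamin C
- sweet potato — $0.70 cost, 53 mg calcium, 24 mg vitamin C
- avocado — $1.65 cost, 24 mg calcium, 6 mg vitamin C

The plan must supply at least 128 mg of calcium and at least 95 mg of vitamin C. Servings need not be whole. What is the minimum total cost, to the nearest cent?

$1.76

The cheapest plan sits at a corner of the feasible region — with two constraints it uses at most two foods.
banana only: max(128/14, 95/14) = 9.143 servings → $1.83.
sweet potato only: max(128/53, 95/24) = 3.958 servings → $2.77.
avocado only: max(128/24, 95/6) = 15.83 servings → $26.12.
banana + sweet potato with both tight: 4.835 servings and 1.138 servings → $1.76.
banana + avocado with both tight: 6 servings and 1.833 servings → $4.22.
sweet potato + avocado: intersection lies outside the first quadrant.
So the least-cost plan costs $1.76.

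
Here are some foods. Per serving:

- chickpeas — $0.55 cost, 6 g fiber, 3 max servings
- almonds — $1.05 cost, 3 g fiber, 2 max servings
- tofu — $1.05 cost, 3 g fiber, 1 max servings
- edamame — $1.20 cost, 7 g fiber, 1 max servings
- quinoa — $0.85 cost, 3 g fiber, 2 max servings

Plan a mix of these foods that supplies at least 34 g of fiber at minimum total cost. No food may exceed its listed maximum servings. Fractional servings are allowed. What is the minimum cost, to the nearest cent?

Cost per g of fiber: chickpeas $0.0917, edamame $0.1714, quinoa $0.2833, almonds $0.3500, tofu $0.3500.
Take 3 servings of chickpeas: +18.0 g fiber for $1.65 (total $1.65, still need 16.0 g).
Take 1 serving of edamame: +7.0 g fiber for $1.20 (total $2.85, still need 9.0 g).
Take 2 servings of quinoa: +6.0 g fiber for $1.70 (total $4.55, still need 3.0 g).
Take 1 serving of almonds: +3.0 g fiber for $1.05 (total $5.60, still need 0.0 g).
Greedy by cheapest-per-g is optimal for a single linear constraint, so the minimum cost is $5.60.

$5.60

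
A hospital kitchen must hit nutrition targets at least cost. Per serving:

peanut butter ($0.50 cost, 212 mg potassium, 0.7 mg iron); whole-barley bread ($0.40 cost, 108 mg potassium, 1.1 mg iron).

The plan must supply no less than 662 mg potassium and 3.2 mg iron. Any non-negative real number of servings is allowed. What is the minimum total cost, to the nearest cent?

$1.76

At the optimum either one food covers both requirements or two foods hit both targets exactly; no other combination can be cheaper.
peanut butter only: max(662/212, 3.2/0.7) = 4.571 servings → $2.29.
whole-barley bread only: max(662/108, 3.2/1.1) = 6.13 servings → $2.45.
peanut butter + whole-barley bread with both tight: 2.428 servings and 1.364 servings → $1.76.
Cheapest feasible corner: $1.76.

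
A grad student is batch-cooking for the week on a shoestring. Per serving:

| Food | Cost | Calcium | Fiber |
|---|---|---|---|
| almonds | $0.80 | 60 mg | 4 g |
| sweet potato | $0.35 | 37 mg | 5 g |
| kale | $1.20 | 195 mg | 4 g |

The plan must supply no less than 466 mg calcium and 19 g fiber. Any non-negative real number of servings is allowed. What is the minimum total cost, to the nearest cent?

$3.14

Minimising a linear cost over {calcium ≥ 466, fiber ≥ 19, servings ≥ 0} — the optimum is at a vertex, using one or two foods.
almonds only: max(466/60, 19/4) = 7.767 servings → $6.21.
sweet potato only: max(466/37, 19/5) = 12.59 servings → $4.41.
kale only: max(466/195, 19/4) = 4.75 servings → $5.70.
almonds + sweet potato: the both-tight solution has a negative serving — not a feasible corner.
almonds + kale with both tight: 3.409 servings and 1.341 servings → $4.34.
sweet potato + kale with both tight: 2.226 servings and 1.967 servings → $3.14.
The minimum over all feasible corners is $3.14.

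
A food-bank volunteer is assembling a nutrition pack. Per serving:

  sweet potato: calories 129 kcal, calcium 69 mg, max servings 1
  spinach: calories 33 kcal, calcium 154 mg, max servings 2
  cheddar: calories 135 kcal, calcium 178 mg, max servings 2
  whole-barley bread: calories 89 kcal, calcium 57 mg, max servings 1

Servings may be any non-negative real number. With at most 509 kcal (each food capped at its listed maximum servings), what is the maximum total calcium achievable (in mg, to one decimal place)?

Calcium per kcal: spinach 4.667, cheddar 1.319, whole-barley bread 0.6404, sweet potato 0.5349.
Take 2 servings of spinach: uses 66 kcal, +308.0 mg calcium (running total 308.0 mg).
Take 2 servings of cheddar: uses 270 kcal, +356.0 mg calcium (running total 664.0 mg).
Take 1 serving of whole-barley bread: uses 89 kcal, +57.0 mg calcium (running total 721.0 mg).
Take 0.6512 servings of sweet potato: uses 84 kcal, +44.9 mg calcium (running total 765.9 mg).
Greedy by best ratio exhausts the calories allowance optimally: 765.9 mg.

765.9 mg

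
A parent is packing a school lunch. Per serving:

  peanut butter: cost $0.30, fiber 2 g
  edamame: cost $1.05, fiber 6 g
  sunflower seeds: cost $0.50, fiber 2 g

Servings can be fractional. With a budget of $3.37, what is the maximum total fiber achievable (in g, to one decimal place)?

Fiber per dollar: peanut butter 6.667, edamame 5.714, sunflower seeds 4.
With no serving limits, spend the whole cost allowance on peanut butter: $3.37 / $0.30 × 2 g = 22.5 g.

22.5 g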